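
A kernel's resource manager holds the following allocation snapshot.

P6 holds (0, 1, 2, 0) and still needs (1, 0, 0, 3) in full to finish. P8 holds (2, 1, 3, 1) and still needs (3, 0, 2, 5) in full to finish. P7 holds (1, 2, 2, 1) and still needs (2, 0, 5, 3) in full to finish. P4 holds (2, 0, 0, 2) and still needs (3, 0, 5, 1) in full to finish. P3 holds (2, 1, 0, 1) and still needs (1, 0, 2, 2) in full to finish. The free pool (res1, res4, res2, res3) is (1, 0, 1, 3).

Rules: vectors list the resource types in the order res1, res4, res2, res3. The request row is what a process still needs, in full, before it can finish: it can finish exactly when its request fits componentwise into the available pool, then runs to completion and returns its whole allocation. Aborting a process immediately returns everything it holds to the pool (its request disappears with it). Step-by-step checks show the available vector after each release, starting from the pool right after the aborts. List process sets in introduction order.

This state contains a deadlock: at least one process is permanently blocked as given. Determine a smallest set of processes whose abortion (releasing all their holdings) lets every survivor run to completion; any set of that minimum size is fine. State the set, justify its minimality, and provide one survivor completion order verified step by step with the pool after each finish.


The answer: abort P8.
Key observation: P7 could never have finished before the abort; with (2, 1, 3, 1) returned by P8, it fits at step 3.
No smaller set exists: with zero aborts the deadlock remains.
One survivor order: P3, P6, P7, P4. Step-by-step check (post-abort pool first):
  pool = (3, 1, 4, 4)
  P3 needs (1, 0, 2, 2) <= (3, 1, 4, 4) -> finishes; pool += (2, 1, 0, 1) = (5, 2, 4, 5)
  P6 needs (1, 0, 0, 3) <= (5, 2, 4, 5) -> finishes; pool += (0, 1, 2, 0) = (5, 3, 6, 5)
  P7 needs (2, 0, 5, 3) <= (5, 3, 6, 5) -> finishes; pool += (1, 2, 2, 1) = (6, 5, 8, 6)
  P4 needs (3, 0, 5, 1) <= (6, 5, 8, 6) -> finishes; pool += (2, 0, 0, 2) = (8, 5, 8, 8)


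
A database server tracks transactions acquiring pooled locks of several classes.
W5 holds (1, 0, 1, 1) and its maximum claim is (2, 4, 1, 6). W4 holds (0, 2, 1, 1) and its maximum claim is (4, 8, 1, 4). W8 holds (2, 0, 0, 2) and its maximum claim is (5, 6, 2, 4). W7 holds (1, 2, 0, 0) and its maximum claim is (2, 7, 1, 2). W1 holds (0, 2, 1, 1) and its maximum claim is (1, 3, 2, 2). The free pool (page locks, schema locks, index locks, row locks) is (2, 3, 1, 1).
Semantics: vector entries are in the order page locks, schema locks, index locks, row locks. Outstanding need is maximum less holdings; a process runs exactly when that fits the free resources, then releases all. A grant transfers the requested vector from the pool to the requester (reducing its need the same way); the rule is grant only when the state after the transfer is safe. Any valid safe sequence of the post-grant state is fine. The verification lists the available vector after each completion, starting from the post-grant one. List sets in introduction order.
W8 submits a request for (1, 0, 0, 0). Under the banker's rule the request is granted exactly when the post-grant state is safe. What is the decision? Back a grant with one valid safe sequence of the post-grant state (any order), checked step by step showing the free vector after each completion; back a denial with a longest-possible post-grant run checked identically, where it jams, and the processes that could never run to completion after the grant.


GRANT: granting preserves safety; a valid post-grant sequence is W1, W7, W8, W4, W5.
Key observation: with (1, 3, 1, 1) left after the transfer, W1 can run at once — the state stays safe.
Step-by-step check of the post-grant state:
  pool = (1, 3, 1, 1)
  W1: need (1, 1, 1, 1) fits (1, 3, 1, 1); releases (0, 2, 1, 1), pool now (1, 5, 2, 2)
  W7: need (1, 5, 1, 2) fits (1, 5, 2, 2); releases (1, 2, 0, 0), pool now (2, 7, 2, 2)
  W8: need (2, 6, 2, 2) fits (2, 7, 2, 2); releases (3, 0, 0, 2), pool now (5, 7, 2, 4)
  W4: need (4, 6, 0, 3) fits (5, 7, 2, 4); releases (0, 2, 1, 1), pool now (5, 9, 3, 5)
  W5: need (1, 4, 0, 5) fits (5, 9, 3, 5); releases (1, 0, 1, 1), pool now (6, 9, 4, 6)


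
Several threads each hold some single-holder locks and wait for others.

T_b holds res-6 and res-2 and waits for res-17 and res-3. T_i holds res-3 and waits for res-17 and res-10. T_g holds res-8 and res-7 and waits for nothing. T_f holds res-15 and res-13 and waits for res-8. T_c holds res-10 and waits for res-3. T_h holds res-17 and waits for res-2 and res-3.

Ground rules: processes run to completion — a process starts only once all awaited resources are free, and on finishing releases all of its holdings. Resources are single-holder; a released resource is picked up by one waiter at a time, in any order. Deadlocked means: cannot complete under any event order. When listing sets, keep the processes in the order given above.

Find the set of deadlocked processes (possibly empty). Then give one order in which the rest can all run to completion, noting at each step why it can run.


Deadlocked set: T_b, T_i, T_c and T_h.
Key observation: nobody on the ring T_i -> T_c -> T_i can start until another member finishes, which never happens; T_b and T_h are caught in further circular waits.
One completion order for the rest: T_g, T_f.
Step-by-step check:
  T_g waits on nothing -> runs at once and releases res-8 and res-7
  run T_f (all its waits — res-8 — are resolved); releases res-15 and res-13


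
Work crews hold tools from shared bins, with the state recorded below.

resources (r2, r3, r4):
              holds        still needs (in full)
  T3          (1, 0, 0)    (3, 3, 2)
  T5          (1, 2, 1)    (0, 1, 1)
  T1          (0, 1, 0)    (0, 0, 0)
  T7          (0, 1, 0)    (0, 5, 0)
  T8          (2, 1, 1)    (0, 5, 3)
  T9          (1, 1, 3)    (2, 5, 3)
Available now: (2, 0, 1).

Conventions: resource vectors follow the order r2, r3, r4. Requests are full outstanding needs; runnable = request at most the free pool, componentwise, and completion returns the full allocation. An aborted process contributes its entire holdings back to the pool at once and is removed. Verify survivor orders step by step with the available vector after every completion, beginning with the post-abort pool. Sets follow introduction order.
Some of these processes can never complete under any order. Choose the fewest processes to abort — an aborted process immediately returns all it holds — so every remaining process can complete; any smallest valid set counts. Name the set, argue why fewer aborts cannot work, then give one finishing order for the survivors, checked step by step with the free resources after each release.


Minimum abort set: T8 and T9.
Key observation: T7 could never have finished before the abort; with (3, 2, 4) returned by T8 and T9, it fits at step 4.
No one abort is enough; case by case: T3 alone leaves T7 blocked (short on r3); T5 alone leaves T7 blocked (short on r3); T1 alone leaves T7 blocked (short on r3); T7 alone leaves T8 blocked (short on r3 and r4); T8 alone leaves T7 blocked (short on r3); T9 alone leaves T7 blocked (short on r3).
Survivors finish in the order: T5, T3, T1, T7. Step-by-step check (pool after the aborts first):
  pool = (5, 2, 5)
  T5 needs (0, 1, 1) <= (5, 2, 5) -> finishes; pool += (1, 2, 1) = (6, 4, 6)
  T3 needs (3, 3, 2) <= (6, 4, 6) -> finishes; pool += (1, 0, 0) = (7, 4, 6)
  T1 needs (0, 0, 0) <= (7, 4, 6) -> finishes; pool += (0, 1, 0) = (7, 5, 6)
  T7 needs (0, 5, 0) <= (7, 5, 6) -> finishes; pool += (0, 1, 0) = (7, 6, 6)


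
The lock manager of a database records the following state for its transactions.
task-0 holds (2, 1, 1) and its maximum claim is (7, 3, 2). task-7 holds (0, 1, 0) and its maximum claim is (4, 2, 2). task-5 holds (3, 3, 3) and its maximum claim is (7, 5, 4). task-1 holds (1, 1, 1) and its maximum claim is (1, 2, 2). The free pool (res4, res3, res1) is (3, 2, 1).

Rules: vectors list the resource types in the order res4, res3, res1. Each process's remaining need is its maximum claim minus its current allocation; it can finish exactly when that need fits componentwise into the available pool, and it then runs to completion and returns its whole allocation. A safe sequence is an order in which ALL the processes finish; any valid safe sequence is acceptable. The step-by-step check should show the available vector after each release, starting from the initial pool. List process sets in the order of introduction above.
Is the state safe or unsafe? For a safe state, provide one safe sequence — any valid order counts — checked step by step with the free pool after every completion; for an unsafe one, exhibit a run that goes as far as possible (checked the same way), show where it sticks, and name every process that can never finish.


SAFE, for example via the order task-1, task-5, task-0, task-7.
Key observation: the order's first zero-slack moment is task-1 ((0, 1, 1) needed, (3, 2, 1) free — a requested resource with nothing to spare).
Check, step by step:
  pool = (3, 2, 1)
  task-1: need (0, 1, 1) fits (3, 2, 1); releases (1, 1, 1), pool now (4, 3, 2)
  task-5: need (4, 2, 1) fits (4, 3, 2); releases (3, 3, 3), pool now (7, 6, 5)
  task-0: need (5, 2, 1) fits (7, 6, 5); releases (2, 1, 1), pool now (9, 7, 6)
  task-7: need (4, 1, 2) fits (9, 7, 6); releases (0, 1, 0), pool now (9, 8, 6)


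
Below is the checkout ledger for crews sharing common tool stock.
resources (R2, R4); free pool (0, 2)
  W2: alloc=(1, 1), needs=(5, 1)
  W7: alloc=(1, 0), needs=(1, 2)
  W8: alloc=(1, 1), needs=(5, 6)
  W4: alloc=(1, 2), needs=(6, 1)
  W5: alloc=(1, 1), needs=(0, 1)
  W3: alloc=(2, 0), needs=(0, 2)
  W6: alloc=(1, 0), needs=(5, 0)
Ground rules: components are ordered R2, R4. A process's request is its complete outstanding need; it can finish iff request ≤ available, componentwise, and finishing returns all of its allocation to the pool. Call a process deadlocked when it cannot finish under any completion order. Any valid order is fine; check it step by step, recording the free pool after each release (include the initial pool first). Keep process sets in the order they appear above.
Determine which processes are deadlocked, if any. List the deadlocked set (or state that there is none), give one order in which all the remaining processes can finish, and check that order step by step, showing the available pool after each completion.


Deadlocked: W2, W8, W4 and W6.
Key observation: no order helps: past W3, W7, W5, the free pool tops out at (4, 3), below what each blocked process needs in R2.
One completion order for the rest: W3, W7, W5. Walking it through:
  pool = (0, 2)
  W3: need (0, 2) fits (0, 2); releases (2, 0), pool now (2, 2)
  W7: need (1, 2) fits (2, 2); releases (1, 0), pool now (3, 2)
  W5: need (0, 1) fits (3, 2); releases (1, 1), pool now (4, 3)
The blocked processes can never fit:
  W2 still needs (5, 1) but only (4, 3) is free — short on R2
  W8 still needs (5, 6) but only (4, 3) is free — short on R2 and R4
  W4 still needs (6, 1) but only (4, 3) is free — short on R2
  W6 still needs (5, 0) but only (4, 3) is free — short on R2


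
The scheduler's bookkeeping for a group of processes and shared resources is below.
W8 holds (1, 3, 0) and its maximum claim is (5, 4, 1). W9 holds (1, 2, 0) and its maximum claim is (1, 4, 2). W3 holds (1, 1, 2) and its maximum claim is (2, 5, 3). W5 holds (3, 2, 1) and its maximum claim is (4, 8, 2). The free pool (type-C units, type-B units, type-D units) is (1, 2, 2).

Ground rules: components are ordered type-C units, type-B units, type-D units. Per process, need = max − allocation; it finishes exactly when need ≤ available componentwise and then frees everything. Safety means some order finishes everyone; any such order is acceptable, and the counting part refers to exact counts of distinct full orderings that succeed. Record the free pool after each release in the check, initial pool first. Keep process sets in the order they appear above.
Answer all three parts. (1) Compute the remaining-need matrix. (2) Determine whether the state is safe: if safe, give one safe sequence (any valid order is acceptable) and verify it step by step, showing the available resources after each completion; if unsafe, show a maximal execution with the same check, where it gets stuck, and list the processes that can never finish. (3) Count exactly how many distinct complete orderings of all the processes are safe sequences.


(1) Need matrix, components ordered type-C units, type-B units, type-D units:
  W8: (4, 1, 1)
  W9: (0, 2, 2)
  W3: (1, 4, 1)
  W5: (1, 6, 1)
(2) UNSAFE — no complete ordering exists.
Key observation: after W9, W3 the pool peaks at (3, 5, 4), and each blocked process is short somewhere: W8 on type-C units; W5 on type-B units.
Going as far as possible: W9, W3; after that, nothing fits. Walking it through:
  pool = (1, 2, 2)
  run W9 (needs (0, 2, 2), free (1, 2, 2)); after release of (1, 2, 0) the pool is (2, 4, 2)
  run W3 (needs (1, 4, 1), free (2, 4, 2)); after release of (1, 1, 2) the pool is (3, 5, 4)
  W8 still needs (4, 1, 1) but only (3, 5, 4) is free — short on type-C units
  W5 still needs (1, 6, 1) but only (3, 5, 4) is free — short on type-B units
Never able to finish: W8 and W5.
(3) Exactly 0 of the possible complete orderings are safe sequences.


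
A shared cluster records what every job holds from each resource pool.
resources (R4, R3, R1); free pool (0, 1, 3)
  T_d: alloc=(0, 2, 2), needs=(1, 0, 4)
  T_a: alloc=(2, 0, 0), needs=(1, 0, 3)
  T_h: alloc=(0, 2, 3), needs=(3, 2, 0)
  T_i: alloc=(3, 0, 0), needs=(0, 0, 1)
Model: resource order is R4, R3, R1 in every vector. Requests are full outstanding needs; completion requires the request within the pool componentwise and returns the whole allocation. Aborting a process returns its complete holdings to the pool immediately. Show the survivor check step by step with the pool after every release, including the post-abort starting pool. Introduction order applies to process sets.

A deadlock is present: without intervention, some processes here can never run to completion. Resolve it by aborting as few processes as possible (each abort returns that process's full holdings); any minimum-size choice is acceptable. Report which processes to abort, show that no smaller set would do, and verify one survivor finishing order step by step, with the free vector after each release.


Minimum abort set: T_h.
Key observation: T_d was stuck for good until T_h gave back (0, 2, 3); in the order shown it finishes at step 3.
No smaller set exists: with zero aborts the deadlock remains.
Survivors finish in the order: T_i, T_a, T_d. Step-by-step check (pool after the aborts first):
  pool = (0, 3, 6)
  run T_i (needs (0, 0, 1), free (0, 3, 6)); after release of (3, 0, 0) the pool is (3, 3, 6)
  run T_a (needs (1, 0, 3), free (3, 3, 6)); after release of (2, 0, 0) the pool is (5, 3, 6)
  run T_d (needs (1, 0, 4), free (5, 3, 6)); after release of (0, 2, 2) the pool is (5, 5, 8)


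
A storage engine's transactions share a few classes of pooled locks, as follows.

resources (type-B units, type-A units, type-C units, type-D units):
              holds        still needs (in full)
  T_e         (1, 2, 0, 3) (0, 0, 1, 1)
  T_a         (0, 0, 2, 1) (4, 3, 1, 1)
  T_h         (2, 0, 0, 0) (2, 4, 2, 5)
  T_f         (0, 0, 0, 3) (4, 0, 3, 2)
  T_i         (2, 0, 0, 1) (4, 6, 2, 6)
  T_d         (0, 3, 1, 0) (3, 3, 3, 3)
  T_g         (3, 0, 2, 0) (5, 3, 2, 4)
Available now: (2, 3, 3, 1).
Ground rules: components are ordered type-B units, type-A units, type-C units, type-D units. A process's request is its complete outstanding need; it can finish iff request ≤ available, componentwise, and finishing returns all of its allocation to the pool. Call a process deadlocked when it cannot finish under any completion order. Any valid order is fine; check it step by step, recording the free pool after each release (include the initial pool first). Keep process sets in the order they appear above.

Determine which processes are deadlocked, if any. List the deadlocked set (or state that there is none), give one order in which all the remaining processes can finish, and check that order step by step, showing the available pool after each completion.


Deadlocked: T_a, T_h, T_f, T_i and T_g.
Key observation: after T_e, T_d the pool peaks at (3, 8, 4, 4), and each blocked process is short somewhere: T_a on type-B units; T_h on type-D units; T_f on type-B units; T_i on type-B units, type-D units; T_g on type-B units.
A valid finishing order for the others: T_e, T_d. Step-by-step check:
  pool = (2, 3, 3, 1)
  run T_e (needs (0, 0, 1, 1), free (2, 3, 3, 1)); after release of (1, 2, 0, 3) the pool is (3, 5, 3, 4)
  run T_d (needs (3, 3, 3, 3), free (3, 5, 3, 4)); after release of (0, 3, 1, 0) the pool is (3, 8, 4, 4)
The blocked processes can never fit:
  blocked: T_a wants (4, 3, 1, 1), pool (3, 8, 4, 4) — not enough type-B units
  blocked: T_h wants (2, 4, 2, 5), pool (3, 8, 4, 4) — not enough type-D units
  blocked: T_f wants (4, 0, 3, 2), pool (3, 8, 4, 4) — not enough type-B units
  blocked: T_i wants (4, 6, 2, 6), pool (3, 8, 4, 4) — not enough type-B units and type-D units
  blocked: T_g wants (5, 3, 2, 4), pool (3, 8, 4, 4) — not enough type-B units


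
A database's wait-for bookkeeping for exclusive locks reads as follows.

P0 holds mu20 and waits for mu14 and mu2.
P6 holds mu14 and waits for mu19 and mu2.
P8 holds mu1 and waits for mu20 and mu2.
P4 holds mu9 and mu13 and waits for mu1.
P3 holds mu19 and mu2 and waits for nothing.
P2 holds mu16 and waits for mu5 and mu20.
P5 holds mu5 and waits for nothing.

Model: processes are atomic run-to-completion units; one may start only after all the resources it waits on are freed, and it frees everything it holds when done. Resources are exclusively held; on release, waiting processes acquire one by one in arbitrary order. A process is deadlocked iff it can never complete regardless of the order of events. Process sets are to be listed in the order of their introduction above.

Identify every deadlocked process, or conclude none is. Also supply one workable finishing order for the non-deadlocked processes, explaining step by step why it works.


The deadlocked set is empty.
Key observation: the waits form no ring: some process can always run, and its releases unblock the others one by one.
One completion order for the rest: P3, P5, P6, P0, P8, P4, P2.
Check, step by step:
  run P3 (it waits on nothing); releases mu19 and mu2
  run P5 (it waits on nothing); releases mu5
  P6 waits on mu19 and mu2 — all released -> runs and releases mu14
  P0 waits on mu14 and mu2 — all released -> runs and releases mu20
  P8 waits on mu20 and mu2 — all released -> runs and releases mu1
  P4 waits on mu1 — all released -> runs and releases mu9 and mu13
  P2 waits on mu5 and mu20 — all released -> runs and releases mu16


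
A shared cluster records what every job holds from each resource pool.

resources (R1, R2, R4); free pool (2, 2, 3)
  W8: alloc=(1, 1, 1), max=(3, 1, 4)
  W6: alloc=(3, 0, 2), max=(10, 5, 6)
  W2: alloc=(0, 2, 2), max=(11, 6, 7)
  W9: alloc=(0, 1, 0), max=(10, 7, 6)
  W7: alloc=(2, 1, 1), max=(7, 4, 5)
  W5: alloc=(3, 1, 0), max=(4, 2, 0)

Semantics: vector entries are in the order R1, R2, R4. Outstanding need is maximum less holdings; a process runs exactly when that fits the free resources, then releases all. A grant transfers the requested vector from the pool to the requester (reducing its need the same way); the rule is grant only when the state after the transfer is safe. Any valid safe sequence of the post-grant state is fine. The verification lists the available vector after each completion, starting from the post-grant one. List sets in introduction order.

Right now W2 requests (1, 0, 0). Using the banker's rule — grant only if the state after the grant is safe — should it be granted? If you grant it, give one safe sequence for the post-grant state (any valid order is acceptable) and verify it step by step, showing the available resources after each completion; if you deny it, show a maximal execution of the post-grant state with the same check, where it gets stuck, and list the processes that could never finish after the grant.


GRANT. The post-grant state is safe; one safe sequence: W5, W8, W7, W6, W2, W9.
Key observation: post-grant, (1, 2, 3) remains, and an order beginning with W5 completes everyone.
Step-by-step check of the post-grant state:
  pool = (1, 2, 3)
  W5: need (1, 1, 0) fits (1, 2, 3); releases (3, 1, 0), pool now (4, 3, 3)
  W8: need (2, 0, 3) fits (4, 3, 3); releases (1, 1, 1), pool now (5, 4, 4)
  W7: need (5, 3, 4) fits (5, 4, 4); releases (2, 1, 1), pool now (7, 5, 5)
  W6: need (7, 5, 4) fits (7, 5, 5); releases (3, 0, 2), pool now (10, 5, 7)
  W2: need (10, 4, 5) fits (10, 5, 7); releases (1, 2, 2), pool now (11, 7, 9)
  W9: need (10, 6, 6) fits (11, 7, 9); releases (0, 1, 0), pool now (11, 8, 9)


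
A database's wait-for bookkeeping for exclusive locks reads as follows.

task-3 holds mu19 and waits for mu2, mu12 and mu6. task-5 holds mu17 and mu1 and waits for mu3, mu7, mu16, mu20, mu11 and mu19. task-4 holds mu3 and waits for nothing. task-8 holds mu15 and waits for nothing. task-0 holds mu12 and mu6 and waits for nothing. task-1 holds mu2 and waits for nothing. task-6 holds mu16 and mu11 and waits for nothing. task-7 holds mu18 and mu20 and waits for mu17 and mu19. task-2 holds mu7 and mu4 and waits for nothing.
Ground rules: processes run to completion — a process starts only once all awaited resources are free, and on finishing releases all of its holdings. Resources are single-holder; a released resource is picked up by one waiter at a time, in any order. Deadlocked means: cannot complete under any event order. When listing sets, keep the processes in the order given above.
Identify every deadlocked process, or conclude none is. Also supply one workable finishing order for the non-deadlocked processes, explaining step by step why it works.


Deadlocked: task-5 and task-7.
Key observation: task-5 -> task-7 -> task-5 is a circular wait — nothing in it can go first; no other process is dragged down with it.
One completion order for the rest: task-4, task-0, task-8, task-1, task-6, task-2, task-3.
Step-by-step check:
  run task-4 (it waits on nothing); releases mu3
  run task-0 (it waits on nothing); releases mu12 and mu6
  run task-8 (it waits on nothing); releases mu15
  run task-1 (it waits on nothing); releases mu2
  run task-6 (it waits on nothing); releases mu16 and mu11
  run task-2 (it waits on nothing); releases mu7 and mu4
  task-3 waits on mu2, mu12 and mu6 — all released -> runs and releases mu19


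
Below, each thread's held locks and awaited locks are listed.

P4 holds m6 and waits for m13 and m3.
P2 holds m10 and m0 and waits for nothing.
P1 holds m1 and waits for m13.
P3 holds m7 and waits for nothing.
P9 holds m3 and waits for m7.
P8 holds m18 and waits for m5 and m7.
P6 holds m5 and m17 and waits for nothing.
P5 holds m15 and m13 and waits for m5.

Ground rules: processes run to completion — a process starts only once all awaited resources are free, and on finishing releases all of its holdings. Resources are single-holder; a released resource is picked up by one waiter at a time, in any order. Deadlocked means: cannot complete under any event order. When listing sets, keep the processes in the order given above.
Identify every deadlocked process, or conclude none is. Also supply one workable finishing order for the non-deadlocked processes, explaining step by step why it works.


No process is deadlocked.
Key observation: the wait graph is acyclic; completion cascades from the unblocked processes through everyone else.
A valid finishing order for the others: P2, P3, P6, P9, P5, P8, P1, P4.
Check, step by step:
  run P2 (it waits on nothing); releases m10 and m0
  run P3 (it waits on nothing); releases m7
  run P6 (it waits on nothing); releases m5 and m17
  run P9 (all its waits — m7 — are resolved); releases m3
  run P5 (all its waits — m5 — are resolved); releases m15 and m13
  run P8 (all its waits — m5 and m7 — are resolved); releases m18
  run P1 (all its waits — m13 — are resolved); releases m1
  run P4 (all its waits — m13 and m3 — are resolved); releases m6


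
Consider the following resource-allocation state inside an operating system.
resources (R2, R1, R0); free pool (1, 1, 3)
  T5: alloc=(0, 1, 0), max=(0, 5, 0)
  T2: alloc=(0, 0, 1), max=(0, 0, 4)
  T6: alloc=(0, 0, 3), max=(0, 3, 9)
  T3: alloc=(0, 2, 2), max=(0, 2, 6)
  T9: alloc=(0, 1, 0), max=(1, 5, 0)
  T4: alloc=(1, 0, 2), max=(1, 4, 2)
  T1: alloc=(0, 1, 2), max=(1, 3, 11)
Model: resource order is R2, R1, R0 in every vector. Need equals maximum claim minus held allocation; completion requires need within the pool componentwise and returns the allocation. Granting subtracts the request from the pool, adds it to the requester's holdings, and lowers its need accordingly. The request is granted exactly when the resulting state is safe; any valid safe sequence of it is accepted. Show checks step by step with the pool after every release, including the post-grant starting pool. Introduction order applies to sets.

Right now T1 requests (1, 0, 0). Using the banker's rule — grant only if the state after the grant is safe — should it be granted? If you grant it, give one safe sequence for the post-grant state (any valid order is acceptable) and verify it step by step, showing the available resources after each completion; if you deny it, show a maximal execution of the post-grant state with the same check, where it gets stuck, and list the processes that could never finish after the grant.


GRANT: granting preserves safety; a valid post-grant sequence is T2, T3, T6, T1, T5, T4, T9.
Key observation: (0, 1, 3) free after granting still covers T2 first, and each release covers the next.
Step-by-step check of the post-grant state:
  pool = (0, 1, 3)
  T2 needs (0, 0, 3) <= (0, 1, 3) -> finishes; pool += (0, 0, 1) = (0, 1, 4)
  T3 needs (0, 0, 4) <= (0, 1, 4) -> finishes; pool += (0, 2, 2) = (0, 3, 6)
  T6 needs (0, 3, 6) <= (0, 3, 6) -> finishes; pool += (0, 0, 3) = (0, 3, 9)
  T1 needs (0, 2, 9) <= (0, 3, 9) -> finishes; pool += (1, 1, 2) = (1, 4, 11)
  T5 needs (0, 4, 0) <= (1, 4, 11) -> finishes; pool += (0, 1, 0) = (1, 5, 11)
  T4 needs (0, 4, 0) <= (1, 5, 11) -> finishes; pool += (1, 0, 2) = (2, 5, 13)
  T9 needs (1, 4, 0) <= (2, 5, 13) -> finishes; pool += (0, 1, 0) = (2, 6, 13)


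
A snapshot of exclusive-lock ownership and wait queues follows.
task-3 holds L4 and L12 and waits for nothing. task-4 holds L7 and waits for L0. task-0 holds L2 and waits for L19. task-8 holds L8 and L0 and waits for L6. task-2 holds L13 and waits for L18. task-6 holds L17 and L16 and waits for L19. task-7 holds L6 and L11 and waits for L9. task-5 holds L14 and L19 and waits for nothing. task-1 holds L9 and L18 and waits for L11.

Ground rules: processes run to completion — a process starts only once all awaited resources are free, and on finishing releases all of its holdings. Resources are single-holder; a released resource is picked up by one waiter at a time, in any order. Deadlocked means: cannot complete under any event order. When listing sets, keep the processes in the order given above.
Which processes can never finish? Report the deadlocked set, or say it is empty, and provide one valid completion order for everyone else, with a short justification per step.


Deadlocked set: task-4, task-8, task-2, task-7 and task-1.
Key observation: the knot is the closed ring of waits task-7 -> task-1 -> task-7; task-4, task-8 and task-2 wait into the deadlock from upstream.
One completion order for the rest: task-5, task-3, task-0, task-6.
Check, step by step:
  task-5 waits on nothing -> runs at once and releases L14 and L19
  task-3 waits on nothing -> runs at once and releases L4 and L12
  task-0 waits on L19 — all released -> runs and releases L2
  task-6 waits on L19 — all released -> runs and releases L17 and L16


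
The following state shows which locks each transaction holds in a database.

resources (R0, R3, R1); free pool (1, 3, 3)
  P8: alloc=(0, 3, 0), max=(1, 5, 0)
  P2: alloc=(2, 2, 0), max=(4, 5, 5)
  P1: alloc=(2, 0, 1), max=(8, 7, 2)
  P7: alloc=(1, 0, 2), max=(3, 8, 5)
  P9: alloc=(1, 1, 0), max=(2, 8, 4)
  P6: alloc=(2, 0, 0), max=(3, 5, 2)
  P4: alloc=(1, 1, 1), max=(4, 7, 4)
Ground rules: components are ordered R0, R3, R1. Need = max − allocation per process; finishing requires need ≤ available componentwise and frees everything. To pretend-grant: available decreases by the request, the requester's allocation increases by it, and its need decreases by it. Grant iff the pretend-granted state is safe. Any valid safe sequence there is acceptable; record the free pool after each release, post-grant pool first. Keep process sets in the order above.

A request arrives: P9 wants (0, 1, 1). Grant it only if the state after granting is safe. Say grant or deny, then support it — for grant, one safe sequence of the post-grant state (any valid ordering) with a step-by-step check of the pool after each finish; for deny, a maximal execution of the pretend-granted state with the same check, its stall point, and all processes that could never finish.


DENY: after the grant no complete ordering would exist.
Key observation: after P8, P6 the pool peaks at (3, 5, 2), and each blocked process is short somewhere: P2 on R1; P1 on R0, R3; P7 on R3, R1; P9 on R3, R1; P4 on R3, R1.
Pretend the grant happened; the run P8, P6 goes as far as possible. Step-by-step check:
  pool = (1, 2, 2)
  P8: need (1, 2, 0) fits (1, 2, 2); releases (0, 3, 0), pool now (1, 5, 2)
  P6: need (1, 5, 2) fits (1, 5, 2); releases (2, 0, 0), pool now (3, 5, 2)
  P2 still needs (2, 3, 5) but only (3, 5, 2) is free — short on R1
  P1 still needs (6, 7, 1) but only (3, 5, 2) is free — short on R0 and R3
  P7 still needs (2, 8, 3) but only (3, 5, 2) is free — short on R3 and R1
  P9 still needs (1, 6, 3) but only (3, 5, 2) is free — short on R3 and R1
  P4 still needs (3, 6, 3) but only (3, 5, 2) is free — short on R3 and R1
Had the request been granted, P2, P1, P7, P9 and P4 could never finish.


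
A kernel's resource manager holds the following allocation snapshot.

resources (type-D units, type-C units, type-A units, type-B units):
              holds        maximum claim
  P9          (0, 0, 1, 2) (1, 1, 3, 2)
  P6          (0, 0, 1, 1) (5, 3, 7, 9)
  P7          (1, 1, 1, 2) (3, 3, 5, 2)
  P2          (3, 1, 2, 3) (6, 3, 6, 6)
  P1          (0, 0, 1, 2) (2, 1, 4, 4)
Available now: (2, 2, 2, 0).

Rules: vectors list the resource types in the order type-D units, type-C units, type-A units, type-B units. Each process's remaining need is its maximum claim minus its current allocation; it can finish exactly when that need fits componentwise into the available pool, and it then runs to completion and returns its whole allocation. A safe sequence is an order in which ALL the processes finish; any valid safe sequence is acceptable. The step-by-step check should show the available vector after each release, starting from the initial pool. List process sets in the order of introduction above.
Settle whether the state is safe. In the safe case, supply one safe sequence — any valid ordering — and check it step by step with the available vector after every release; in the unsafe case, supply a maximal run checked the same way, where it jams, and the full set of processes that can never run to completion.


SAFE. One safe sequence: P9, P1, P7, P2, P6.
Key observation: reading the order forward, P9 is the first process whose need (1, 1, 2, 0) meets the free pool (2, 2, 2, 0) exactly on a resource it requests.
Verifying each step:
  pool = (2, 2, 2, 0)
  P9 needs (1, 1, 2, 0) <= (2, 2, 2, 0) -> finishes; pool += (0, 0, 1, 2) = (2, 2, 3, 2)
  P1 needs (2, 1, 3, 2) <= (2, 2, 3, 2) -> finishes; pool += (0, 0, 1, 2) = (2, 2, 4, 4)
  P7 needs (2, 2, 4, 0) <= (2, 2, 4, 4) -> finishes; pool += (1, 1, 1, 2) = (3, 3, 5, 6)
  P2 needs (3, 2, 4, 3) <= (3, 3, 5, 6) -> finishes; pool += (3, 1, 2, 3) = (6, 4, 7, 9)
  P6 needs (5, 3, 6, 8) <= (6, 4, 7, 9) -> finishes; pool += (0, 0, 1, 1) = (6, 4, 8, 10)


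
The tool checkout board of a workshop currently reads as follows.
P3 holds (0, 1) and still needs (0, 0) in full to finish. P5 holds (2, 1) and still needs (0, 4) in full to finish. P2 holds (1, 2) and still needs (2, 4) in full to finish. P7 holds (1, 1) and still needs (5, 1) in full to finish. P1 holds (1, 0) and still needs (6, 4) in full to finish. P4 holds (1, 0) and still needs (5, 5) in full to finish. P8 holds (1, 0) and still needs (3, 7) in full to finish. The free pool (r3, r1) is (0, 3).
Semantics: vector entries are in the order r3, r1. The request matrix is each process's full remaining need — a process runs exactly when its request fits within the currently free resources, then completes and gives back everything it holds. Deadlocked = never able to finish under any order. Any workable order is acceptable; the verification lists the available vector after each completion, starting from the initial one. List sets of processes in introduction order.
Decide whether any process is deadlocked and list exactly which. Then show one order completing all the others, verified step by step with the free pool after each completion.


Deadlocked: P7, P1 and P4.
Key observation: once P3, P5, P2, P8 finish, the pool peaks at (4, 7) — and every remaining process still needs more r3 than that.
One completion order for the rest: P3, P5, P2, P8. Check, step by step:
  pool = (0, 3)
  P3 needs (0, 0) <= (0, 3) -> finishes; pool += (0, 1) = (0, 4)
  P5 needs (0, 4) <= (0, 4) -> finishes; pool += (2, 1) = (2, 5)
  P2 needs (2, 4) <= (2, 5) -> finishes; pool += (1, 2) = (3, 7)
  P8 needs (3, 7) <= (3, 7) -> finishes; pool += (1, 0) = (4, 7)
The stuck group stays short no matter what:
  P7 cannot run: need (5, 1) vs free (4, 7) (insufficient r3)
  P1 cannot run: need (6, 4) vs free (4, 7) (insufficient r3)
  P4 cannot run: need (5, 5) vs free (4, 7) (insufficient r3)


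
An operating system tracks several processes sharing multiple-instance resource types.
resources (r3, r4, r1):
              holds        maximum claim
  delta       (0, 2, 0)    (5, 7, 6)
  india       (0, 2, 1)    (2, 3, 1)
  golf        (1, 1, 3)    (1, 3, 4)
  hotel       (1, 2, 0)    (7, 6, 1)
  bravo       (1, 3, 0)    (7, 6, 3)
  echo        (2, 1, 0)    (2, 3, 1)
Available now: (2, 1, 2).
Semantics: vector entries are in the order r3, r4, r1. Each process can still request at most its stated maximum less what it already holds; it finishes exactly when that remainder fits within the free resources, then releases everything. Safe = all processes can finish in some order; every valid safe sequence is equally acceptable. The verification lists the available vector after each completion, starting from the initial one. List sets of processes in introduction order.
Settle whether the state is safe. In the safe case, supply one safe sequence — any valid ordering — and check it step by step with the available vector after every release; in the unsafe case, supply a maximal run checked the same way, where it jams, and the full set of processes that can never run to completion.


UNSAFE.
Key observation: india, golf, echo, delta can finish, but then (5, 7, 6) is all there is, and the blocked group's r3 demands exceed it.
A maximal execution: india, golf, echo, delta — then nothing else fits. Step-by-step check:
  pool = (2, 1, 2)
  india: need (2, 1, 0) fits (2, 1, 2); releases (0, 2, 1), pool now (2, 3, 3)
  golf: need (0, 2, 1) fits (2, 3, 3); releases (1, 1, 3), pool now (3, 4, 6)
  echo: need (0, 2, 1) fits (3, 4, 6); releases (2, 1, 0), pool now (5, 5, 6)
  delta: need (5, 5, 6) fits (5, 5, 6); releases (0, 2, 0), pool now (5, 7, 6)
  blocked: hotel wants (6, 4, 1), pool (5, 7, 6) — not enough r3
  blocked: bravo wants (6, 3, 3), pool (5, 7, 6) — not enough r3
Processes that can never finish: hotel and bravo.


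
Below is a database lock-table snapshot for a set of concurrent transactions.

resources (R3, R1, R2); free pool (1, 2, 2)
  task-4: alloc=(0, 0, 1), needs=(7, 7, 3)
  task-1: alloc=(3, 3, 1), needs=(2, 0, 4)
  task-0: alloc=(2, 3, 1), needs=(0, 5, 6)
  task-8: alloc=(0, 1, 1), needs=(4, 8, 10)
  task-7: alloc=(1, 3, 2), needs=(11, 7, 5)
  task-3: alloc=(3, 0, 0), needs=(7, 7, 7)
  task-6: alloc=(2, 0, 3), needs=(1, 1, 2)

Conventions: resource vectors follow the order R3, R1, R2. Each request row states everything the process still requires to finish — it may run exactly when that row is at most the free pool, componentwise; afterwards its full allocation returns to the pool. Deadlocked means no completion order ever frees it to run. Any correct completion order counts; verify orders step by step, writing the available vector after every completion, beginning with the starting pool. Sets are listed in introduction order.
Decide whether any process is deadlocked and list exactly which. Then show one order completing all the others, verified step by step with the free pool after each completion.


Nothing here is deadlocked.
Key observation: there is always a runnable process — task-6 first — so the state unwinds completely.
One completion order for the rest: task-6, task-1, task-0, task-3, task-7, task-4, task-8. Step-by-step check:
  pool = (1, 2, 2)
  run task-6 (needs (1, 1, 2), free (1, 2, 2)); after release of (2, 0, 3) the pool is (3, 2, 5)
  run task-1 (needs (2, 0, 4), free (3, 2, 5)); after release of (3, 3, 1) the pool is (6, 5, 6)
  run task-0 (needs (0, 5, 6), free (6, 5, 6)); after release of (2, 3, 1) the pool is (8, 8, 7)
  run task-3 (needs (7, 7, 7), free (8, 8, 7)); after release of (3, 0, 0) the pool is (11, 8, 7)
  run task-7 (needs (11, 7, 5), free (11, 8, 7)); after release of (1, 3, 2) the pool is (12, 11, 9)
  run task-4 (needs (7, 7, 3), free (12, 11, 9)); after release of (0, 0, 1) the pool is (12, 11, 10)
  run task-8 (needs (4, 8, 10), free (12, 11, 10)); after release of (0, 1, 1) the pool is (12, 12, 11)


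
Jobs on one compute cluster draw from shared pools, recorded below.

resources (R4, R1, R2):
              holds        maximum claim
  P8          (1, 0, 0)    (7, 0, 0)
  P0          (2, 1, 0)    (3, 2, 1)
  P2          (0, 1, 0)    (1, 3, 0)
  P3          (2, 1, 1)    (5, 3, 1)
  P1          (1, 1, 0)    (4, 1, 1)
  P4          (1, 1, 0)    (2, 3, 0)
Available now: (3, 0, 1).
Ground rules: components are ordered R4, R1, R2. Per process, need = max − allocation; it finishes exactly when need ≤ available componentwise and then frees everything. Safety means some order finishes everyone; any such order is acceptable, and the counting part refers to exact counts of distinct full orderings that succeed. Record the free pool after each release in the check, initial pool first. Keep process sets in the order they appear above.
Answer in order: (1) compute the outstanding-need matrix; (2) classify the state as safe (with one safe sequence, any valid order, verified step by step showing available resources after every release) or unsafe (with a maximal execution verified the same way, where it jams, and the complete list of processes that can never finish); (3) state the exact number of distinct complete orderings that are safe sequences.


(1) Need matrix, components ordered R4, R1, R2:
  P8: (6, 0, 0)
  P0: (1, 1, 1)
  P2: (1, 2, 0)
  P3: (3, 2, 0)
  P1: (3, 0, 1)
  P4: (1, 2, 0)
(2) SAFE — a valid safe sequence is P1, P0, P3, P4, P2, P8.
Key observation: P1 is the earliest step where a requested resource binds exactly: need (3, 0, 1), pool (3, 0, 1) at its turn.
Walking it through:
  pool = (3, 0, 1)
  P1 needs (3, 0, 1) <= (3, 0, 1) -> finishes; pool += (1, 1, 0) = (4, 1, 1)
  P0 needs (1, 1, 1) <= (4, 1, 1) -> finishes; pool += (2, 1, 0) = (6, 2, 1)
  P3 needs (3, 2, 0) <= (6, 2, 1) -> finishes; pool += (2, 1, 1) = (8, 3, 2)
  P4 needs (1, 2, 0) <= (8, 3, 2) -> finishes; pool += (1, 1, 0) = (9, 4, 2)
  P2 needs (1, 2, 0) <= (9, 4, 2) -> finishes; pool += (0, 1, 0) = (9, 5, 2)
  P8 needs (6, 0, 0) <= (9, 5, 2) -> finishes; pool += (1, 0, 0) = (10, 5, 2)
(3) Exactly 24 of the possible complete orderings are safe sequences.
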